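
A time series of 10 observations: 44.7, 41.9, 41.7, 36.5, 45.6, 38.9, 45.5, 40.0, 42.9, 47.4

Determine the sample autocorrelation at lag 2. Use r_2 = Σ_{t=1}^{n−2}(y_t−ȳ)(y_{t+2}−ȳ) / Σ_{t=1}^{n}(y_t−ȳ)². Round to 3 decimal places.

Mean ȳ = (44.7 + 41.9 + 41.7 + 36.5 + 45.6 + 38.9 + 45.5 + 40.0 + 42.9 + 47.4)/10 = 42.5100
Numerator Σ_{t=1}^{8}(y_t−ȳ)(y_{t+2}−ȳ) = 28.2778
Denominator Σ(y_t−ȳ)² = 103.8290
r_2 = 28.2778 / 103.8290 = 0.272

0.272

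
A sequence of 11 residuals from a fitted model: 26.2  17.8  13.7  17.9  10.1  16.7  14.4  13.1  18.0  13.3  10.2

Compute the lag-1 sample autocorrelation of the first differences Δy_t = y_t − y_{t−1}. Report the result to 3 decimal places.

-0.421

First differences Δy: -8.4, -4.1, 4.2, -7.8, 6.6, -2.3, -1.3, 4.9, -4.7, -3.1
Mean of differences = -1.6000
Numerator Σ(Δy_t−Δȳ)(Δy_{t+1}−Δȳ) = -103.8000
Denominator Σ(Δy_t−Δȳ)² = 246.5000
r_1(Δy) = -103.8000 / 246.5000 = -0.421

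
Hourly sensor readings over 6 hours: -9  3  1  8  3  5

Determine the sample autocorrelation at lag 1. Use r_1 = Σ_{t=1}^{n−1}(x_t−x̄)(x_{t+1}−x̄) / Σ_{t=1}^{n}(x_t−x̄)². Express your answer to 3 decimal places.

-0.047

Mean x̄ = (-9 + 3 + 1 + 8 + 3 + 5)/6 = 1.8333
Numerator Σ_{t=1}^{5}(x_t−x̄)(x_{t+1}−x̄) = -7.8611
Denominator Σ(x_t−x̄)² = 168.8333
r_1 = -7.8611 / 168.8333 = -0.047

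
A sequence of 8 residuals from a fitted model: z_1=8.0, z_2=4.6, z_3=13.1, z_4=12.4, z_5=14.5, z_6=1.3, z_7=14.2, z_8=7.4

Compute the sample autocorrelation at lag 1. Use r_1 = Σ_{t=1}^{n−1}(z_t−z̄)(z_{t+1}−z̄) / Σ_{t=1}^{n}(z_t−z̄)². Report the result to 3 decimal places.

-0.448

Mean z̄ = (8.0 + 4.6 + 13.1 + 12.4 + 14.5 + 1.3 + 14.2 + 7.4)/8 = 9.4375
Numerator Σ_{t=1}^{7}(z_t−z̄)(z_{t+1}−z̄) = -74.5702
Denominator Σ(z_t−z̄)² = 166.3388
r_1 = -74.5702 / 166.3388 = -0.448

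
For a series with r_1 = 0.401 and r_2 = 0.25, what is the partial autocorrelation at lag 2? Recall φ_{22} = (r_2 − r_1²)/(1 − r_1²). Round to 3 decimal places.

φ_{22} = (r_2 − r_1²) / (1 − r_1²)
r_1² = (0.401)² = 0.160801
Numerator = 0.25 − 0.1608 = 0.0892; denominator = 1 − 0.1608 = 0.8392
φ_{22} = 0.0892 / 0.8392 = 0.106

0.106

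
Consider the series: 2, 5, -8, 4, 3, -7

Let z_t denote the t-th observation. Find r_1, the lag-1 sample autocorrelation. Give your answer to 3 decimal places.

-0.422

Mean z̄ = (2 + 5 − 8 + 4 + 3 − 7)/6 = -0.1667
Deviations from mean: 2.1667, 5.1667, -7.8333, 4.1667, 3.1667, -6.8333
Σ(z_t−z̄)(z_{t+1}−z̄) = (11.1944) + (-40.4722) + (-32.6389) + (13.1944) + (-21.6389) = -70.3611
Denominator Σ(z_t−z̄)² = 166.8333
r_1 = -70.3611 / 166.8333 = -0.422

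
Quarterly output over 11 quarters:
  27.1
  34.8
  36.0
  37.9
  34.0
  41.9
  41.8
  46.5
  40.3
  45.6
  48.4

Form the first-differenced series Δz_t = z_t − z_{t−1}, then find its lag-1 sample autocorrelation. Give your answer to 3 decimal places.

-0.532

First differences Δz: 7.7, 1.2, 1.9, -3.9, 7.9, -0.1, 4.7, -6.2, 5.3, 2.8
Mean of differences = 2.1300
Numerator Σ(Δz_t−Δz̄)(Δz_{t+1}−Δz̄) = -102.6609
Denominator Σ(Δz_t−Δz̄)² = 193.0610
r_1(Δz) = -102.6609 / 193.0610 = -0.532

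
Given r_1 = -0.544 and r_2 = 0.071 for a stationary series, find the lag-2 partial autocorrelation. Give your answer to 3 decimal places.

-0.319

φ_{22} = (r_2 − r_1²) / (1 − r_1²)
r_1² = (-0.544)² = 0.295936
Numerator = 0.071 − 0.2959 = -0.2249; denominator = 1 − 0.2959 = 0.7041
φ_{22} = -0.2249 / 0.7041 = -0.319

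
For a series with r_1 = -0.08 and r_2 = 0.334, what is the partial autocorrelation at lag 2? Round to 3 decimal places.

φ_{22} = (r_2 − r_1²) / (1 − r_1²)
r_1² = (-0.08)² = 0.0064
Numerator = 0.334 − 0.0064 = 0.3276; denominator = 1 − 0.0064 = 0.9936
φ_{22} = 0.3276 / 0.9936 = 0.330

0.330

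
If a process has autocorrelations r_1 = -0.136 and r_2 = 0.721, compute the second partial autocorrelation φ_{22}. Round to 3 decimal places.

φ_{22} = (r_2 − r_1²) / (1 − r_1²)
r_1² = (-0.136)² = 0.018496
Numerator = 0.721 − 0.0185 = 0.7025; denominator = 1 − 0.0185 = 0.9815
φ_{22} = 0.7025 / 0.9815 = 0.716

0.716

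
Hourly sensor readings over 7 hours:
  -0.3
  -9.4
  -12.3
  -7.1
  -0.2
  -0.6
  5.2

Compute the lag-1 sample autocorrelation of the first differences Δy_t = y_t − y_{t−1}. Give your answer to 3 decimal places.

First differences Δy: -9.1, -2.9, 5.2, 6.9, -0.4, 5.8
Mean of differences = 0.9167
Numerator Σ(Δy_t−Δȳ)(Δy_{t+1}−Δȳ) = 33.2031
Denominator Σ(Δy_t−Δȳ)² = 194.6283
r_1(Δy) = 33.2031 / 194.6283 = 0.171

0.171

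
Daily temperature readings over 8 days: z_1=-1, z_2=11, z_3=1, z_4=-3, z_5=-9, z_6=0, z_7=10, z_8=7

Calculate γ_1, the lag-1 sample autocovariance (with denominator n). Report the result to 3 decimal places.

8.750

Mean z̄ = (-1 + 11 + 1 − 3 − 9 + 0 + 10 + 7)/8 = 2.0000
Σ_{t=1}^{7}(z_t−z̄)(z_{t+1}−z̄) = 70.0000
γ_1 = 70.0000 / 8 = 8.750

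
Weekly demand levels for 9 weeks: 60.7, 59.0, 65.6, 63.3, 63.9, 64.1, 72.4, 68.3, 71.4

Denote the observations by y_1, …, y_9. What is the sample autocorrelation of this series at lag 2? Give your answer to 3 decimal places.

Mean ȳ = (60.7 + 59.0 + 65.6 + 63.3 + 63.9 + 64.1 + 72.4 + 68.3 + 71.4)/9 = 65.4111
Numerator Σ_{t=1}^{7}(y_t−ȳ)(y_{t+2}−ȳ) = 42.6342
Denominator Σ(y_t−ȳ)² = 164.8489
r_2 = 42.6342 / 164.8489 = 0.259

0.259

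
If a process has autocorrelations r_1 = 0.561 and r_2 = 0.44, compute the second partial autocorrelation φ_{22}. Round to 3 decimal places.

φ_{22} = (r_2 − r_1²) / (1 − r_1²)
r_1² = (0.561)² = 0.314721
Numerator = 0.44 − 0.3147 = 0.1253; denominator = 1 − 0.3147 = 0.6853
φ_{22} = 0.1253 / 0.6853 = 0.183

0.183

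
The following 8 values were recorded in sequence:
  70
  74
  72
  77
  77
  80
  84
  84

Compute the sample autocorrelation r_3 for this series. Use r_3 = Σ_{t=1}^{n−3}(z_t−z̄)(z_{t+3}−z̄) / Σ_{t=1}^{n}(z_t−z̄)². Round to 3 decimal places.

Mean z̄ = (70 + 74 + 72 + 77 + 77 + 80 + 84 + 84)/8 = 77.2500
Deviations from mean: -7.2500, -3.2500, -5.2500, -0.2500, -0.2500, 2.7500, 6.7500, 6.7500
Σ(z_t−z̄)(z_{t+3}−z̄) = (1.8125) + (0.8125) + (-14.4375) + (-1.6875) + (-1.6875) = -15.1875
Denominator Σ(z_t−z̄)² = 189.5000
r_3 = -15.1875 / 189.5000 = -0.080

-0.080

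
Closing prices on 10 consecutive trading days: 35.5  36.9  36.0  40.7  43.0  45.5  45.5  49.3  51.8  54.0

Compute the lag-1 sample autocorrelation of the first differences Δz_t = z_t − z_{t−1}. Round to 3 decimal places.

First differences Δz: 1.4, -0.9, 4.7, 2.3, 2.5, 0.0, 3.8, 2.5, 2.2
Mean of differences = 2.0556
Numerator Σ(Δz_t−Δz̄)(Δz_{t+1}−Δz̄) = -8.7831
Denominator Σ(Δz_t−Δz̄)² = 23.9022
r_1(Δz) = -8.7831 / 23.9022 = -0.367

-0.367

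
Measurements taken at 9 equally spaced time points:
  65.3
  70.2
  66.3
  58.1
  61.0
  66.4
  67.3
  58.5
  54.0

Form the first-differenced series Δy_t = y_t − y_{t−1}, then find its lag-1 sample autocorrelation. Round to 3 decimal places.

0.100

First differences Δy: 4.9, -3.9, -8.2, 2.9, 5.4, 0.9, -8.8, -4.5
Mean of differences = -1.4125
Numerator Σ(Δy_t−Δȳ)(Δy_{t+1}−Δȳ) = 22.7686
Denominator Σ(Δy_t−Δȳ)² = 226.5688
r_1(Δy) = 22.7686 / 226.5688 = 0.100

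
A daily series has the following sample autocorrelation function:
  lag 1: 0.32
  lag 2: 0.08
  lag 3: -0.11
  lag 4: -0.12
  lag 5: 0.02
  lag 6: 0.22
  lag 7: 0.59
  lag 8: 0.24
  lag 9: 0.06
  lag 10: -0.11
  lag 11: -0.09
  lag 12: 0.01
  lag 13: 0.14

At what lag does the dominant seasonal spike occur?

The largest autocorrelation is r_7 = 0.59; the remaining lags stay at or below 0.32. The elevated value at lag 1 (0.32), dropping to 0.08 at lag 2, reflects decaying short-term dependence rather than seasonality.
The dominant spike at lag 7 indicates a seasonal period of 7.

7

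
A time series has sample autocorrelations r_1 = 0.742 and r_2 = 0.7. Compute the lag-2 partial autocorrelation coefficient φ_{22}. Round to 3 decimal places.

0.332

φ_{22} = (r_2 − r_1²) / (1 − r_1²)
r_1² = (0.742)² = 0.550564
Numerator = 0.7 − 0.5506 = 0.1494; denominator = 1 − 0.5506 = 0.4494
φ_{22} = 0.1494 / 0.4494 = 0.332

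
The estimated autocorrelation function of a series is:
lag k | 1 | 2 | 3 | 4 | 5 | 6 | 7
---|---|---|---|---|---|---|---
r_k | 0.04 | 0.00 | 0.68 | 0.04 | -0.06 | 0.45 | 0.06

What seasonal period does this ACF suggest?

The largest autocorrelation is r_3 = 0.68, with a weaker echo at lag 6 (0.45); the remaining lags stay at or below 0.06.
The dominant spike at lag 3 indicates a seasonal period of 3.

3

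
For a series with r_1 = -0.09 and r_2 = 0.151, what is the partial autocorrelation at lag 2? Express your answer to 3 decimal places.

0.144

φ_{22} = (r_2 − r_1²) / (1 − r_1²)
r_1² = (-0.09)² = 0.0081
Numerator = 0.151 − 0.0081 = 0.1429; denominator = 1 − 0.0081 = 0.9919
φ_{22} = 0.1429 / 0.9919 = 0.144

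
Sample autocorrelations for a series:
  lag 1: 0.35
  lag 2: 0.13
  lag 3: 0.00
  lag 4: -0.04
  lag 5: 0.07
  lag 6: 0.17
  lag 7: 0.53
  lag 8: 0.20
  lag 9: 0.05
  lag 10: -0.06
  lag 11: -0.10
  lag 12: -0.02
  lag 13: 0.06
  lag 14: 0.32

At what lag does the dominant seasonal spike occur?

The largest autocorrelation is r_7 = 0.53; the remaining lags stay at or below 0.35. The elevated value at lag 1 (0.35), dropping to 0.13 at lag 2, reflects decaying short-term dependence rather than seasonality.
The dominant spike at lag 7 indicates a seasonal period of 7.

7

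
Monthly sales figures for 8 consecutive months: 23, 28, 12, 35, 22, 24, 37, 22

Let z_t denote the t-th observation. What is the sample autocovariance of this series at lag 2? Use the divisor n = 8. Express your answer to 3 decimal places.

6.793

Mean z̄ = (23 + 28 + 12 + 35 + 22 + 24 + 37 + 22)/8 = 25.3750
Σ_{t=1}^{6}(z_t−z̄)(z_{t+2}−z̄) = 54.3438
γ_2 = 54.3438 / 8 = 6.793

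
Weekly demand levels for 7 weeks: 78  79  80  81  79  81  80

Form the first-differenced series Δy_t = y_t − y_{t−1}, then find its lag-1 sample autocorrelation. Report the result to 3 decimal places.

First differences Δy: 1, 1, 1, -2, 2, -1
Mean of differences = 0.3333
Numerator Σ(Δy_t−Δȳ)(Δy_{t+1}−Δȳ) = -6.7778
Denominator Σ(Δy_t−Δȳ)² = 11.3333
r_1(Δy) = -6.7778 / 11.3333 = -0.598

-0.598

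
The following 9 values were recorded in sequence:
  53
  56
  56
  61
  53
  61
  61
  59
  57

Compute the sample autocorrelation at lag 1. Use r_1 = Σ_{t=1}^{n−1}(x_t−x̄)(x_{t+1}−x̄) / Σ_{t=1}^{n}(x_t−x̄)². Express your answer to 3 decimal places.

Mean x̄ = (53 + 56 + 56 + 61 + 53 + 61 + 61 + 59 + 57)/9 = 57.4444
Numerator Σ_{t=1}^{8}(x_t−x̄)(x_{t+1}−x̄) = -10.7531
Denominator Σ(x_t−x̄)² = 84.2222
r_1 = -10.7531 / 84.2222 = -0.128

-0.128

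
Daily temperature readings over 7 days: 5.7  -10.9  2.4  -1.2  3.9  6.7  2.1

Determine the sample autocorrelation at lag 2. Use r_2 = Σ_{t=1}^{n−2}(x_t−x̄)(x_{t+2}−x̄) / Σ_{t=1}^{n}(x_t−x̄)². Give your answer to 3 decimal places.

0.126

Mean x̄ = (5.7 − 10.9 + 2.4 − 1.2 + 3.9 + 6.7 + 2.1)/7 = 1.2429
Deviations from mean: 4.4571, -12.1429, 1.1571, -2.4429, 2.6571, 5.4571, 0.8571
Σ(x_t−x̄)(x_{t+2}−x̄) = (5.1576) + (29.6633) + (3.0747) + (-13.3310) + (2.2776) = 26.8420
Denominator Σ(x_t−x̄)² = 212.1971
r_2 = 26.8420 / 212.1971 = 0.126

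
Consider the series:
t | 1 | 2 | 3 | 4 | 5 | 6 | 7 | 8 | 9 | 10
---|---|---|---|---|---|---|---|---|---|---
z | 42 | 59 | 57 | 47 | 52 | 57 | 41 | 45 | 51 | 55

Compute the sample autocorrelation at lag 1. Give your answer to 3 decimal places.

-0.119

Mean z̄ = (42 + 59 + 57 + 47 + 52 + 57 + 41 + 45 + 51 + 55)/10 = 50.6000
Numerator Σ_{t=1}^{9}(z_t−z̄)(z_{t+1}−z̄) = -45.7600
Denominator Σ(z_t−z̄)² = 384.4000
r_1 = -45.7600 / 384.4000 = -0.119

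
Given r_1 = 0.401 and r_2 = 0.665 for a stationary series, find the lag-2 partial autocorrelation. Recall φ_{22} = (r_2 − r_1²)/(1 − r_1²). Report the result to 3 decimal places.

φ_{22} = (r_2 − r_1²) / (1 − r_1²)
r_1² = (0.401)² = 0.160801
Numerator = 0.665 − 0.1608 = 0.5042; denominator = 1 − 0.1608 = 0.8392
φ_{22} = 0.5042 / 0.8392 = 0.601

0.601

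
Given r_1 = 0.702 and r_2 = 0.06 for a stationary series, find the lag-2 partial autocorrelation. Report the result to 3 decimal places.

φ_{22} = (r_2 − r_1²) / (1 − r_1²)
r_1² = (0.702)² = 0.492804
Numerator = 0.06 − 0.4928 = -0.4328; denominator = 1 − 0.4928 = 0.5072
φ_{22} = -0.4328 / 0.5072 = -0.853

-0.853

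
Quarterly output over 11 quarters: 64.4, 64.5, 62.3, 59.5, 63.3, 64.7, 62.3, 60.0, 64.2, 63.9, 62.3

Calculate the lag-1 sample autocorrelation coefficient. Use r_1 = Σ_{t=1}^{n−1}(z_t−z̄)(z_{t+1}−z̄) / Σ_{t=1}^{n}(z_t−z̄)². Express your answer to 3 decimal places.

Mean z̄ = (64.4 + 64.5 + 62.3 + 59.5 + 63.3 + 64.7 + 62.3 + 60.0 + 64.2 + 63.9 + 62.3)/11 = 62.8545
Numerator Σ_{t=1}^{10}(z_t−z̄)(z_{t+1}−z̄) = 0.3643
Denominator Σ(z_t−z̄)² = 31.9273
r_1 = 0.3643 / 31.9273 = 0.011

0.011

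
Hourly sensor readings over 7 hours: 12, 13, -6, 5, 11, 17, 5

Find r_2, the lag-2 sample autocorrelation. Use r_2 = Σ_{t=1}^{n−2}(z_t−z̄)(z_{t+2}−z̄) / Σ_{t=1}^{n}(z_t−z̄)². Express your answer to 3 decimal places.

-0.426

Mean z̄ = (12 + 13 − 6 + 5 + 11 + 17 + 5)/7 = 8.1429
Deviations from mean: 3.8571, 4.8571, -14.1429, -3.1429, 2.8571, 8.8571, -3.1429
Σ(z_t−z̄)(z_{t+2}−z̄) = (-54.5510) + (-15.2653) + (-40.4082) + (-27.8367) + (-8.9796) = -147.0408
Denominator Σ(z_t−z̄)² = 344.8571
r_2 = -147.0408 / 344.8571 = -0.426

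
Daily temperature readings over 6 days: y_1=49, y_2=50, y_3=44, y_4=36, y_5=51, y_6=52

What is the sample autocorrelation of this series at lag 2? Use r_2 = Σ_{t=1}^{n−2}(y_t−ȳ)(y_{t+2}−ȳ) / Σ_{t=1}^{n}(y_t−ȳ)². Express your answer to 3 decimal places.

-0.576

Mean ȳ = (49 + 50 + 44 + 36 + 51 + 52)/6 = 47.0000
Deviations from mean: 2.0000, 3.0000, -3.0000, -11.0000, 4.0000, 5.0000
Σ(y_t−ȳ)(y_{t+2}−ȳ) = (-6.0000) + (-33.0000) + (-12.0000) + (-55.0000) = -106.0000
Denominator Σ(y_t−ȳ)² = 184.0000
r_2 = -106.0000 / 184.0000 = -0.576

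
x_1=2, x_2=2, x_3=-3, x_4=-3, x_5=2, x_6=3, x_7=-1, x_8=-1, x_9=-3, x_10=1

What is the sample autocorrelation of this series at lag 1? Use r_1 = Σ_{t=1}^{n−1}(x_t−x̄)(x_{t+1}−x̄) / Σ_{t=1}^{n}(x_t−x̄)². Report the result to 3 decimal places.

0.090

Mean x̄ = (2 + 2 − 3 − 3 + 2 + 3 − 1 − 1 − 3 + 1)/10 = -0.1000
Numerator Σ_{t=1}^{9}(x_t−x̄)(x_{t+1}−x̄) = 4.5900
Denominator Σ(x_t−x̄)² = 50.9000
r_1 = 4.5900 / 50.9000 = 0.090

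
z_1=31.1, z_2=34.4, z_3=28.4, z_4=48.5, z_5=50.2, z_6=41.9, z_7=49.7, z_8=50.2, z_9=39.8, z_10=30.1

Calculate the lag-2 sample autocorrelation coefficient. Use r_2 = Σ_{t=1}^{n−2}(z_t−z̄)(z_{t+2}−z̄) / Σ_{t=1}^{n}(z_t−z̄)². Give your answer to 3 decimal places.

Mean z̄ = (31.1 + 34.4 + 28.4 + 48.5 + 50.2 + 41.9 + 49.7 + 50.2 + 39.8 + 30.1)/10 = 40.4300
Numerator Σ_{t=1}^{8}(z_t−z̄)(z_{t+2}−z̄) = -43.9268
Denominator Σ(z_t−z̄)² = 719.3610
r_2 = -43.9268 / 719.3610 = -0.061

-0.061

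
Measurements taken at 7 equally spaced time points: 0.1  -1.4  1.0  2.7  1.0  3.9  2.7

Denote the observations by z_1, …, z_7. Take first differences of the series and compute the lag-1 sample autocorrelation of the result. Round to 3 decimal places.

First differences Δz: -1.5, 2.4, 1.7, -1.7, 2.9, -1.2
Mean of differences = 0.4333
Numerator Σ(Δz_t−Δz̄)(Δz_{t+1}−Δz̄) = -13.3044
Denominator Σ(Δz_t−Δz̄)² = 22.5133
r_1(Δz) = -13.3044 / 22.5133 = -0.591

-0.591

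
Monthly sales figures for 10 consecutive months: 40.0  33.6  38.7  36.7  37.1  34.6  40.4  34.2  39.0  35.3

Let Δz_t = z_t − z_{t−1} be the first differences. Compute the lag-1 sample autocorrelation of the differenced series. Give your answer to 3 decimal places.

First differences Δz: -6.4, 5.1, -2.0, 0.4, -2.5, 5.8, -6.2, 4.8, -3.7
Mean of differences = -0.5222
Numerator Σ(Δz_t−Δz̄)(Δz_{t+1}−Δz̄) = -140.0727
Denominator Σ(Δz_t−Δz̄)² = 183.7356
r_1(Δz) = -140.0727 / 183.7356 = -0.762

-0.762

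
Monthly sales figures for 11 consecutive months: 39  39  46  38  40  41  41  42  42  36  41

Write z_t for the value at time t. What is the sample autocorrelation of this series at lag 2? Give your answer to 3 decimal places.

Mean z̄ = (39 + 39 + 46 + 38 + 40 + 41 + 41 + 42 + 42 + 36 + 41)/11 = 40.4545
Numerator Σ_{t=1}^{9}(z_t−z̄)(z_{t+2}−z̄) = -12.9587
Denominator Σ(z_t−z̄)² = 66.7273
r_2 = -12.9587 / 66.7273 = -0.194

-0.194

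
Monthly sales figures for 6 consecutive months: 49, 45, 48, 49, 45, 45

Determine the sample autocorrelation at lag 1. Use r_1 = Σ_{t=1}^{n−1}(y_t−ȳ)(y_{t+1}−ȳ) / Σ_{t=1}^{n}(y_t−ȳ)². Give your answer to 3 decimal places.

-0.201

Mean ȳ = (49 + 45 + 48 + 49 + 45 + 45)/6 = 46.8333
Σ(y_t−ȳ)(y_{t+1}−ȳ) = (-3.9722) + (-2.1389) + (2.5278) + (-3.9722) + (3.3611) = -4.1944
Denominator Σ(y_t−ȳ)² = 20.8333
r_1 = -4.1944 / 20.8333 = -0.201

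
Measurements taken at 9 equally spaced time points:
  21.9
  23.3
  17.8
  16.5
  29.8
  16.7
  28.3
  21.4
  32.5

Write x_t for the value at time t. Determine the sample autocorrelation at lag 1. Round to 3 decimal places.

-0.401

Mean x̄ = (21.9 + 23.3 + 17.8 + 16.5 + 29.8 + 16.7 + 28.3 + 21.4 + 32.5)/9 = 23.1333
Numerator Σ_{t=1}^{8}(x_t−x̄)(x_{t+1}−x̄) = -111.2578
Denominator Σ(x_t−x̄)² = 277.2600
r_1 = -111.2578 / 277.2600 = -0.401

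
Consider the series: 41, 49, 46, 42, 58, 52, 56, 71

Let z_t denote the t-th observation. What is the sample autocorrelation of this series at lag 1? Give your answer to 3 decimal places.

0.185

Mean z̄ = (41 + 49 + 46 + 42 + 58 + 52 + 56 + 71)/8 = 51.8750
Deviations from mean: -10.8750, -2.8750, -5.8750, -9.8750, 6.1250, 0.1250, 4.1250, 19.1250
Σ(z_t−z̄)(z_{t+1}−z̄) = (31.2656) + (16.8906) + (58.0156) + (-60.4844) + (0.7656) + (0.5156) + (78.8906) = 125.8594
Denominator Σ(z_t−z̄)² = 678.8750
r_1 = 125.8594 / 678.8750 = 0.185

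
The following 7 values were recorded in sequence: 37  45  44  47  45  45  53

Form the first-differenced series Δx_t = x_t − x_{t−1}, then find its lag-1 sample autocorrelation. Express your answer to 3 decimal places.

-0.243

First differences Δx: 8, -1, 3, -2, 0, 8
Mean of differences = 2.6667
Numerator Σ(Δx_t−Δx̄)(Δx_{t+1}−Δx̄) = -24.1111
Denominator Σ(Δx_t−Δx̄)² = 99.3333
r_1(Δx) = -24.1111 / 99.3333 = -0.243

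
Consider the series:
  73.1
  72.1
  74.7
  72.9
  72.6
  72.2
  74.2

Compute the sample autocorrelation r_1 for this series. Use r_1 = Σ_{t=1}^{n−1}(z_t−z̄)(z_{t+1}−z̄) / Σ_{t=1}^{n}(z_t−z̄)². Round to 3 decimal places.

Mean z̄ = (73.1 + 72.1 + 74.7 + 72.9 + 72.6 + 72.2 + 74.2)/7 = 73.1143
Deviations from mean: -0.0143, -1.0143, 1.5857, -0.2143, -0.5143, -0.9143, 1.0857
Numerator Σ_{t=1}^{6}(z_t−z̄)(z_{t+1}−z̄) = -2.3459
Denominator Σ(z_t−z̄)² = 5.8686
r_1 = -2.3459 / 5.8686 = -0.400

-0.400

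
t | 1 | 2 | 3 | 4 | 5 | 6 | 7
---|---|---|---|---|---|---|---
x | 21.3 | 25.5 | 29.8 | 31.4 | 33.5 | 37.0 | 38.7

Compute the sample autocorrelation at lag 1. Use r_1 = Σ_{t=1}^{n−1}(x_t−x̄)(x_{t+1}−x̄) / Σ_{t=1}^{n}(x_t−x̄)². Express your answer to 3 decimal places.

0.535

Mean x̄ = (21.3 + 25.5 + 29.8 + 31.4 + 33.5 + 37.0 + 38.7)/7 = 31.0286
Deviations from mean: -9.7286, -5.5286, -1.2286, 0.3714, 2.4714, 5.9714, 7.6714
Numerator Σ_{t=1}^{6}(x_t−x̄)(x_{t+1}−x̄) = 121.6063
Denominator Σ(x_t−x̄)² = 227.4743
r_1 = 121.6063 / 227.4743 = 0.535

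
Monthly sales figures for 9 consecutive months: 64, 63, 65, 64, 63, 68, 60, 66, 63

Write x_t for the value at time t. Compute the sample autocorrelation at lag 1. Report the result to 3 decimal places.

-0.775

Mean x̄ = (64 + 63 + 65 + 64 + 63 + 68 + 60 + 66 + 63)/9 = 64.0000
Numerator Σ_{t=1}^{8}(x_t−x̄)(x_{t+1}−x̄) = -31.0000
Denominator Σ(x_t−x̄)² = 40.0000
r_1 = -31.0000 / 40.0000 = -0.775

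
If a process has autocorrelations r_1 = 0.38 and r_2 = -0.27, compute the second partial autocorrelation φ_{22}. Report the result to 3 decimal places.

-0.484

φ_{22} = (r_2 − r_1²) / (1 − r_1²)
r_1² = (0.38)² = 0.1444
Numerator = -0.27 − 0.1444 = -0.4144; denominator = 1 − 0.1444 = 0.8556
φ_{22} = -0.4144 / 0.8556 = -0.484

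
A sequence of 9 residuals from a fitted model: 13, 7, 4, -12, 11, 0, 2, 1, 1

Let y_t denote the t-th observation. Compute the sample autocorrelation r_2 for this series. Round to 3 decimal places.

0.007

Mean ȳ = (13 + 7 + 4 − 12 + 11 + 0 + 2 + 1 + 1)/9 = 3.0000
Numerator Σ_{t=1}^{7}(y_t−ȳ)(y_{t+2}−ȳ) = 3.0000
Denominator Σ(y_t−ȳ)² = 424.0000
r_2 = 3.0000 / 424.0000 = 0.007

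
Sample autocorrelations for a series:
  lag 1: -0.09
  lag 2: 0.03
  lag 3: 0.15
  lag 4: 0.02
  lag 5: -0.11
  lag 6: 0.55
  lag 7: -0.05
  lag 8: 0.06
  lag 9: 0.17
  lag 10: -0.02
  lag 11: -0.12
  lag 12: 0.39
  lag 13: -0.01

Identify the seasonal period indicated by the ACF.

The largest autocorrelation is r_6 = 0.55, with a weaker echo at lag 12 (0.39); the remaining lags stay at or below 0.17.
The dominant spike at lag 6 indicates a seasonal period of 6.

6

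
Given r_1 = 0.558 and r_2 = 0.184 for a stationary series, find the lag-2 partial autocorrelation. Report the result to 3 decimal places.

φ_{22} = (r_2 − r_1²) / (1 − r_1²)
r_1² = (0.558)² = 0.311364
Numerator = 0.184 − 0.3114 = -0.1274; denominator = 1 − 0.3114 = 0.6886
φ_{22} = -0.1274 / 0.6886 = -0.185

-0.185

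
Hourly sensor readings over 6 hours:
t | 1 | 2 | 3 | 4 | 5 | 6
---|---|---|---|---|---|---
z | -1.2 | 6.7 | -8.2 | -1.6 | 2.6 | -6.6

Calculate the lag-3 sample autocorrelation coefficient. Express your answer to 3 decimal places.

Mean z̄ = (-1.2 + 6.7 − 8.2 − 1.6 + 2.6 − 6.6)/6 = -1.3833
Deviations from mean: 0.1833, 8.0833, -6.8167, -0.2167, 3.9833, -5.2167
Σ(z_t−z̄)(z_{t+3}−z̄) = (-0.0397) + (32.1986) + (35.5603) = 67.7192
Denominator Σ(z_t−z̄)² = 154.9683
r_3 = 67.7192 / 154.9683 = 0.437

0.437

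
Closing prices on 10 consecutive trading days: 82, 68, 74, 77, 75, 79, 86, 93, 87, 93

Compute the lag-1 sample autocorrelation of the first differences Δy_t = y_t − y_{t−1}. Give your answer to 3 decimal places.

-0.253

First differences Δy: -14, 6, 3, -2, 4, 7, 7, -6, 6
Mean of differences = 1.2222
Numerator Σ(Δy_t−Δȳ)(Δy_{t+1}−Δȳ) = -105.7160
Denominator Σ(Δy_t−Δȳ)² = 417.5556
r_1(Δy) = -105.7160 / 417.5556 = -0.253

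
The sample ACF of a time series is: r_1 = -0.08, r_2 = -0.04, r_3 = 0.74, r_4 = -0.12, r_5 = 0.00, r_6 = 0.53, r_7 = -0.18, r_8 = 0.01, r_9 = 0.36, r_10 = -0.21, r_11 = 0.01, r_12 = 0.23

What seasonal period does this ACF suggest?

3

The largest autocorrelation is r_3 = 0.74, with weaker echoes at lags 6 (0.53), 9 (0.36) and 12 (0.23); the remaining lags stay at or below 0.01.
The dominant spike at lag 3 indicates a seasonal period of 3.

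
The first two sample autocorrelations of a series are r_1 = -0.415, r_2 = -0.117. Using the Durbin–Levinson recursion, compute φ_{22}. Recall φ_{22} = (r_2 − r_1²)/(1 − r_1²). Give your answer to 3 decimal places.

φ_{22} = (r_2 − r_1²) / (1 − r_1²)
r_1² = (-0.415)² = 0.172225
Numerator = -0.117 − 0.1722 = -0.2892; denominator = 1 − 0.1722 = 0.8278
φ_{22} = -0.2892 / 0.8278 = -0.349

-0.349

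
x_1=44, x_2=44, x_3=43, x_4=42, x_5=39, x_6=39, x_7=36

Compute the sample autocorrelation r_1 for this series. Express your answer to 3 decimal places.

0.518

Mean x̄ = (44 + 44 + 43 + 42 + 39 + 39 + 36)/7 = 41.0000
Σ(x_t−x̄)(x_{t+1}−x̄) = (9.0000) + (6.0000) + (2.0000) + (-2.0000) + (4.0000) + (10.0000) = 29.0000
Denominator Σ(x_t−x̄)² = 56.0000
r_1 = 29.0000 / 56.0000 = 0.518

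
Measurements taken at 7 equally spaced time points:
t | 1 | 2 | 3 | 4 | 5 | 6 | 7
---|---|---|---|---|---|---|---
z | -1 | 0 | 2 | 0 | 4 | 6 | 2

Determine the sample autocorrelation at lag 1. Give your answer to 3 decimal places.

0.279

Mean z̄ = (-1 + 0 + 2 + 0 + 4 + 6 + 2)/7 = 1.8571
Σ(z_t−z̄)(z_{t+1}−z̄) = (5.3061) + (-0.2653) + (-0.2653) + (-3.9796) + (8.8776) + (0.5918) = 10.2653
Denominator Σ(z_t−z̄)² = 36.8571
r_1 = 10.2653 / 36.8571 = 0.279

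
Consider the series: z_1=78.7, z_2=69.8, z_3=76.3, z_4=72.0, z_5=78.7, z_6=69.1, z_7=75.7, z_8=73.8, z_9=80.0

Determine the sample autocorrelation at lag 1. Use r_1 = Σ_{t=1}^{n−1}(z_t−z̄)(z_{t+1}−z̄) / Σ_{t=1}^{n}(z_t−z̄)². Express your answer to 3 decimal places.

Mean z̄ = (78.7 + 69.8 + 76.3 + 72.0 + 78.7 + 69.1 + 75.7 + 73.8 + 80.0)/9 = 74.9000
Numerator Σ_{t=1}^{8}(z_t−z̄)(z_{t+1}−z̄) = -74.7700
Denominator Σ(z_t−z̄)² = 126.7600
r_1 = -74.7700 / 126.7600 = -0.590

-0.590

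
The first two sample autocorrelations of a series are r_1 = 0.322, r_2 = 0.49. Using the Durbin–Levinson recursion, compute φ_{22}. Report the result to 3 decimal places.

0.431

φ_{22} = (r_2 − r_1²) / (1 − r_1²)
r_1² = (0.322)² = 0.103684
Numerator = 0.49 − 0.1037 = 0.3863; denominator = 1 − 0.1037 = 0.8963
φ_{22} = 0.3863 / 0.8963 = 0.431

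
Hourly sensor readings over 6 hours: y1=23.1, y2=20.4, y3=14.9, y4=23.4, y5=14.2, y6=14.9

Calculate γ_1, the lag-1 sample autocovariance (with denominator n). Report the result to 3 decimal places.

-3.558

Mean ȳ = (23.1 + 20.4 + 14.9 + 23.4 + 14.2 + 14.9)/6 = 18.4833
Deviations: 4.6167, 1.9167, -3.5833, 4.9167, -4.2833, -3.5833
Σ_{t=1}^{5}(y_t−ȳ)(y_{t+1}−ȳ) = -21.3486
γ_1 = -21.3486 / 6 = -3.558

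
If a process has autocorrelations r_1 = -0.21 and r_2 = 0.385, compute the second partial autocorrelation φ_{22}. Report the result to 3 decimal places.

φ_{22} = (r_2 − r_1²) / (1 − r_1²)
r_1² = (-0.21)² = 0.0441
Numerator = 0.385 − 0.0441 = 0.3409; denominator = 1 − 0.0441 = 0.9559
φ_{22} = 0.3409 / 0.9559 = 0.357

0.357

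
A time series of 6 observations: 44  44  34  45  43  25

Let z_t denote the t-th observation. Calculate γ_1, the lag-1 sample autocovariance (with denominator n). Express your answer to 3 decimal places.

Mean z̄ = (44 + 44 + 34 + 45 + 43 + 25)/6 = 39.1667
Deviations: 4.8333, 4.8333, -5.1667, 5.8333, 3.8333, -14.1667
Σ_{t=1}^{5}(z_t−z̄)(z_{t+1}−z̄) = -63.6944
γ_1 = -63.6944 / 6 = -10.616

-10.616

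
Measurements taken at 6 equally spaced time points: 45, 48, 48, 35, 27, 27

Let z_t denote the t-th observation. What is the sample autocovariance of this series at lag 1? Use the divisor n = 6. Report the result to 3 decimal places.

48.648

Mean z̄ = (45 + 48 + 48 + 35 + 27 + 27)/6 = 38.3333
Σ_{t=1}^{5}(z_t−z̄)(z_{t+1}−z̄) = 291.8889
γ_1 = 291.8889 / 6 = 48.648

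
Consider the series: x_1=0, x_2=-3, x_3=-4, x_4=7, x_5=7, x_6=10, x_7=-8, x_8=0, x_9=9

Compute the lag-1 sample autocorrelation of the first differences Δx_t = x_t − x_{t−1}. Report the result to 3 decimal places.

First differences Δx: -3, -1, 11, 0, 3, -18, 8, 9
Mean of differences = 1.1250
Numerator Σ(Δx_t−Δx̄)(Δx_{t+1}−Δx̄) = -138.6406
Denominator Σ(Δx_t−Δx̄)² = 598.8750
r_1(Δx) = -138.6406 / 598.8750 = -0.232

-0.232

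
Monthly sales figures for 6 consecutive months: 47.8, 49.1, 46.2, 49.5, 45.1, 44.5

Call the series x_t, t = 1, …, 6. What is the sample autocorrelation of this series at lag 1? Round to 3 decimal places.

Mean x̄ = (47.8 + 49.1 + 46.2 + 49.5 + 45.1 + 44.5)/6 = 47.0333
Deviations from mean: 0.7667, 2.0667, -0.8333, 2.4667, -1.9333, -2.5333
Numerator Σ_{t=1}^{5}(x_t−x̄)(x_{t+1}−x̄) = -2.0644
Denominator Σ(x_t−x̄)² = 21.7933
r_1 = -2.0644 / 21.7933 = -0.095

-0.095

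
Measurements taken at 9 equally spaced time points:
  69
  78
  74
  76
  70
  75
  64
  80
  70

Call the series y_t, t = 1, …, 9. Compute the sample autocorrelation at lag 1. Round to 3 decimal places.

Mean ȳ = (69 + 78 + 74 + 76 + 70 + 75 + 64 + 80 + 70)/9 = 72.8889
Numerator Σ_{t=1}^{8}(y_t−ȳ)(y_{t+1}−ȳ) = -128.3457
Denominator Σ(y_t−ȳ)² = 202.8889
r_1 = -128.3457 / 202.8889 = -0.633

-0.633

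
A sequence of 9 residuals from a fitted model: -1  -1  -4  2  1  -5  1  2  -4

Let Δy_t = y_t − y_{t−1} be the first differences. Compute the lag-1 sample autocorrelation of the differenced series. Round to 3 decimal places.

-0.345

First differences Δy: 0, -3, 6, -1, -6, 6, 1, -6
Mean of differences = -0.3750
Numerator Σ(Δy_t−Δȳ)(Δy_{t+1}−Δȳ) = -53.0156
Denominator Σ(Δy_t−Δȳ)² = 153.8750
r_1(Δy) = -53.0156 / 153.8750 = -0.345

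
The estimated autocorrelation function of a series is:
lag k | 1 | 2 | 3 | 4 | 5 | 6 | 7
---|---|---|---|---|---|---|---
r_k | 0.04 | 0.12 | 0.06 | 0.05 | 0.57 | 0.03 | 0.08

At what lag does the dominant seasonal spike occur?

The largest autocorrelation is r_5 = 0.57; the remaining lags stay at or below 0.12.
The dominant spike at lag 5 indicates a seasonal period of 5.

5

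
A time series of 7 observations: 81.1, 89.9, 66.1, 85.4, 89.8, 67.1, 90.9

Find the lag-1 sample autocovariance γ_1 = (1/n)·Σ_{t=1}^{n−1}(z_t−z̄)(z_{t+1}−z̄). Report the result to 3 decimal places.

-59.365

Mean z̄ = (81.1 + 89.9 + 66.1 + 85.4 + 89.8 + 67.1 + 90.9)/7 = 81.4714
Σ_{t=1}^{6}(z_t−z̄)(z_{t+1}−z̄) = -415.5537
γ_1 = -415.5537 / 7 = -59.365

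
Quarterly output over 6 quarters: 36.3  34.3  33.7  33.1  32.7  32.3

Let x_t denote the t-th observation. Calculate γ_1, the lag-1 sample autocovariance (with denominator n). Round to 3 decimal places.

0.599

Mean x̄ = (36.3 + 34.3 + 33.7 + 33.1 + 32.7 + 32.3)/6 = 33.7333
Deviations: 2.5667, 0.5667, -0.0333, -0.6333, -1.0333, -1.4333
Σ_{t=1}^{5}(x_t−x̄)(x_{t+1}−x̄) = 3.5922
γ_1 = 3.5922 / 6 = 0.599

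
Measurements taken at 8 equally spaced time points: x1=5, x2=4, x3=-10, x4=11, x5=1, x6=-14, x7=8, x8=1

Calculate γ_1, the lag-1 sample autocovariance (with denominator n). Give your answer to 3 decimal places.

-29.695

Mean x̄ = (5 + 4 − 10 + 11 + 1 − 14 + 8 + 1)/8 = 0.7500
Deviations: 4.2500, 3.2500, -10.7500, 10.2500, 0.2500, -14.7500, 7.2500, 0.2500
Σ_{t=1}^{7}(x_t−x̄)(x_{t+1}−x̄) = -237.5625
γ_1 = -237.5625 / 8 = -29.695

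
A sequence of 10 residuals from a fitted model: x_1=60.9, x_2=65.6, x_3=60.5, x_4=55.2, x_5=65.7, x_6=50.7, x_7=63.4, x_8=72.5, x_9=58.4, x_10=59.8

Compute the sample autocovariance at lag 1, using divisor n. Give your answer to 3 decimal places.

-10.058

Mean x̄ = (60.9 + 65.6 + 60.5 + 55.2 + 65.7 + 50.7 + 63.4 + 72.5 + 58.4 + 59.8)/10 = 61.2700
Σ_{t=1}^{9}(x_t−x̄)(x_{t+1}−x̄) = -100.5829
γ_1 = -100.5829 / 10 = -10.058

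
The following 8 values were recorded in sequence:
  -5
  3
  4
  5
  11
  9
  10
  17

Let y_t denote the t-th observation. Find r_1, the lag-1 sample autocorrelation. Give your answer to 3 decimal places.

Mean ȳ = (-5 + 3 + 4 + 5 + 11 + 9 + 10 + 17)/8 = 6.7500
Deviations from mean: -11.7500, -3.7500, -2.7500, -1.7500, 4.2500, 2.2500, 3.2500, 10.2500
Numerator Σ_{t=1}^{7}(y_t−ȳ)(y_{t+1}−ȳ) = 101.9375
Denominator Σ(y_t−ȳ)² = 301.5000
r_1 = 101.9375 / 301.5000 = 0.338

0.338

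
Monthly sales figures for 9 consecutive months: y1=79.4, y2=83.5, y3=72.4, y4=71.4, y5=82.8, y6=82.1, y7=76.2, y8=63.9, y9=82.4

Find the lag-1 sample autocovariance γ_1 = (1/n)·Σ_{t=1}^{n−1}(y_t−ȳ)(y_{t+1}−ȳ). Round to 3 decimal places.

-6.108

Mean ȳ = (79.4 + 83.5 + 72.4 + 71.4 + 82.8 + 82.1 + 76.2 + 63.9 + 82.4)/9 = 77.1222
Σ_{t=1}^{8}(y_t−ȳ)(y_{t+1}−ȳ) = -54.9760
γ_1 = -54.9760 / 9 = -6.108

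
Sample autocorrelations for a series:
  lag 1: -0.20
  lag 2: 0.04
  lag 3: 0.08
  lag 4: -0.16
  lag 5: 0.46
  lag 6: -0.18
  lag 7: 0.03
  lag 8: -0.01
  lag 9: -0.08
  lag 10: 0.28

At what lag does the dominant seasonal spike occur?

The largest autocorrelation is r_5 = 0.46, with a weaker echo at lag 10 (0.28); the remaining lags stay at or below 0.08.
The dominant spike at lag 5 indicates a seasonal period of 5.

5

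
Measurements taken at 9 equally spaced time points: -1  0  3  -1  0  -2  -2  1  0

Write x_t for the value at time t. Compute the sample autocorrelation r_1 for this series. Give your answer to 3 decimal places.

Mean x̄ = (-1 + 0 + 3 − 1 + 0 − 2 − 2 + 1 + 0)/9 = -0.2222
Numerator Σ_{t=1}^{8}(x_t−x̄)(x_{t+1}−x̄) = -1.2716
Denominator Σ(x_t−x̄)² = 19.5556
r_1 = -1.2716 / 19.5556 = -0.065

-0.065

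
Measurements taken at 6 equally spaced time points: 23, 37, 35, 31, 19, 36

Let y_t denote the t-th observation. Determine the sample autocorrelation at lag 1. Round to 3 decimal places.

Mean ȳ = (23 + 37 + 35 + 31 + 19 + 36)/6 = 30.1667
Σ(y_t−ȳ)(y_{t+1}−ȳ) = (-48.9722) + (33.0278) + (4.0278) + (-9.3056) + (-65.1389) = -86.3611
Denominator Σ(y_t−ȳ)² = 280.8333
r_1 = -86.3611 / 280.8333 = -0.308

-0.308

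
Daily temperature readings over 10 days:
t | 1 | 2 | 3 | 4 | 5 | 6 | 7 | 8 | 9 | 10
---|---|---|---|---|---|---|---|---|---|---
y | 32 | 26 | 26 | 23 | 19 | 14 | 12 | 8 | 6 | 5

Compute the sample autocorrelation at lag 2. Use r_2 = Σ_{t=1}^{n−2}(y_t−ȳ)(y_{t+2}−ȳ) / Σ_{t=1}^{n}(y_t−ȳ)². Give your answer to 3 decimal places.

Mean ȳ = (32 + 26 + 26 + 23 + 19 + 14 + 12 + 8 + 6 + 5)/10 = 17.1000
Numerator Σ_{t=1}^{8}(y_t−ȳ)(y_{t+2}−ȳ) = 368.9800
Denominator Σ(y_t−ȳ)² = 806.9000
r_2 = 368.9800 / 806.9000 = 0.457

0.457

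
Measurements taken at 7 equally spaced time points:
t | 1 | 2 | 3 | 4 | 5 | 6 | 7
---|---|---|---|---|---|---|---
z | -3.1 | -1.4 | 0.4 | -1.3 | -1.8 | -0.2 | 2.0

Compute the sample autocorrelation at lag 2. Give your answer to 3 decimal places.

-0.408

Mean z̄ = (-3.1 − 1.4 + 0.4 − 1.3 − 1.8 − 0.2 + 2.0)/7 = -0.7714
Σ(z_t−z̄)(z_{t+2}−z̄) = (-2.7278) + (0.3322) + (-1.2049) + (-0.3020) + (-2.8506) = -6.7531
Denominator Σ(z_t−z̄)² = 16.5343
r_2 = -6.7531 / 16.5343 = -0.408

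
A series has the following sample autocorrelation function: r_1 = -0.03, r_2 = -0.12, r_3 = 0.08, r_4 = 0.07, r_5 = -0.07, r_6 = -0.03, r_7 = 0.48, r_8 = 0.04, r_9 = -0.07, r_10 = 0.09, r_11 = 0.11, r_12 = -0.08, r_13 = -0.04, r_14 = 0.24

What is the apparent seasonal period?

The largest autocorrelation is r_7 = 0.48, with a weaker echo at lag 14 (0.24); the remaining lags stay at or below 0.11.
The dominant spike at lag 7 indicates a seasonal period of 7.

7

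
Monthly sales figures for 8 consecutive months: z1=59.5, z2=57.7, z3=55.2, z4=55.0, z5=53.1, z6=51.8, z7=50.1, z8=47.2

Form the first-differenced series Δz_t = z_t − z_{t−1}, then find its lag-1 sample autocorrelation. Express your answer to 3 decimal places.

First differences Δz: -1.8, -2.5, -0.2, -1.9, -1.3, -1.7, -2.9
Mean of differences = -1.7571
Numerator Σ(Δz_t−Δz̄)(Δz_{t+1}−Δz̄) = -1.4518
Denominator Σ(Δz_t−Δz̄)² = 4.5171
r_1(Δz) = -1.4518 / 4.5171 = -0.321

-0.321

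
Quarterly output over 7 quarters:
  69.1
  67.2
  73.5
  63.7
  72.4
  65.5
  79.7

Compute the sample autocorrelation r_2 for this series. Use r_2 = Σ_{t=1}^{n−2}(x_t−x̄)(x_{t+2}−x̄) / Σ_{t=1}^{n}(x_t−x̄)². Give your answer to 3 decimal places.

Mean x̄ = (69.1 + 67.2 + 73.5 + 63.7 + 72.4 + 65.5 + 79.7)/7 = 70.1571
Deviations from mean: -1.0571, -2.9571, 3.3429, -6.4571, 2.2429, -4.6571, 9.5429
Numerator Σ_{t=1}^{5}(x_t−x̄)(x_{t+2}−x̄) = 74.5335
Denominator Σ(x_t−x̄)² = 180.5171
r_2 = 74.5335 / 180.5171 = 0.413

0.413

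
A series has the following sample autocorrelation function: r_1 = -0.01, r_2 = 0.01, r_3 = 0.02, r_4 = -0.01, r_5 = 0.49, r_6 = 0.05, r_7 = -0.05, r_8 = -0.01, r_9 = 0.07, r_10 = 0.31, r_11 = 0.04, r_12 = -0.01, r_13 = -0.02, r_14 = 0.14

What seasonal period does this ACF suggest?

The largest autocorrelation is r_5 = 0.49, with a weaker echo at lag 10 (0.31); the remaining lags stay at or below 0.14.
The dominant spike at lag 5 indicates a seasonal period of 5.

5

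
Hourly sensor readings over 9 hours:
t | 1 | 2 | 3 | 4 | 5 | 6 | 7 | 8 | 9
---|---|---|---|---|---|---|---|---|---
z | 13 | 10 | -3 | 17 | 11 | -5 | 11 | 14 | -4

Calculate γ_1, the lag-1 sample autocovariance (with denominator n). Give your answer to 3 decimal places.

-24.187

Mean z̄ = (13 + 10 − 3 + 17 + 11 − 5 + 11 + 14 − 4)/9 = 7.1111
Σ_{t=1}^{8}(z_t−z̄)(z_{t+1}−z̄) = -217.6790
γ_1 = -217.6790 / 9 = -24.187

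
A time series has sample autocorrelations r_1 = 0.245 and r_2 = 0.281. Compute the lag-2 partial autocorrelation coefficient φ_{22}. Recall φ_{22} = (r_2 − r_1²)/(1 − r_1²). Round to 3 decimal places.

φ_{22} = (r_2 − r_1²) / (1 − r_1²)
r_1² = (0.245)² = 0.060025
Numerator = 0.281 − 0.0600 = 0.2210; denominator = 1 − 0.0600 = 0.9400
φ_{22} = 0.2210 / 0.9400 = 0.235

0.235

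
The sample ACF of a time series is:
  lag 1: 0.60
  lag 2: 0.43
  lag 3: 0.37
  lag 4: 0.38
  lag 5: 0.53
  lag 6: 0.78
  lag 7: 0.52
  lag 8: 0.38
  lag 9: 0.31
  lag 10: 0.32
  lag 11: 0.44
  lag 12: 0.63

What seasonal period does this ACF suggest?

The largest autocorrelation is r_6 = 0.78, with a weaker echo at lag 12 (0.63); the remaining lags stay at or below 0.60. The elevated value at lag 1 (0.60), dropping to 0.43 at lag 2, reflects decaying short-term dependence rather than seasonality.
The dominant spike at lag 6 indicates a seasonal period of 6.

6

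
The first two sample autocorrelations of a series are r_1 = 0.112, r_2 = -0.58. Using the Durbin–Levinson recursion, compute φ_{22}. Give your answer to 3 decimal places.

-0.600

φ_{22} = (r_2 − r_1²) / (1 − r_1²)
r_1² = (0.112)² = 0.012544
Numerator = -0.58 − 0.0125 = -0.5925; denominator = 1 − 0.0125 = 0.9875
φ_{22} = -0.5925 / 0.9875 = -0.600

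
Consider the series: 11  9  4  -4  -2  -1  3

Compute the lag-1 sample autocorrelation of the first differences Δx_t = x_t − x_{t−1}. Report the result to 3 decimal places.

0.241

First differences Δx: -2, -5, -8, 2, 1, 4
Mean of differences = -1.3333
Numerator Σ(Δx_t−Δx̄)(Δx_{t+1}−Δx̄) = 24.8889
Denominator Σ(Δx_t−Δx̄)² = 103.3333
r_1(Δx) = 24.8889 / 103.3333 = 0.241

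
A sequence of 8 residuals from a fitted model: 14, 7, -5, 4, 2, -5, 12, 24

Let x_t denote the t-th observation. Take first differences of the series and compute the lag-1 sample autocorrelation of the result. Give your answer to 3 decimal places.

First differences Δx: -7, -12, 9, -2, -7, 17, 12
Mean of differences = 1.4286
Numerator Σ(Δx_t−Δx̄)(Δx_{t+1}−Δx̄) = 47.8163
Denominator Σ(Δx_t−Δx̄)² = 745.7143
r_1(Δx) = 47.8163 / 745.7143 = 0.064

0.064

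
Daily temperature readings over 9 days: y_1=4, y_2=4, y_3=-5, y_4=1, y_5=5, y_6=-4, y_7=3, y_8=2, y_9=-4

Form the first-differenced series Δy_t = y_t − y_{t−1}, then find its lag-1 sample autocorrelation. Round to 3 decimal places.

First differences Δy: 0, -9, 6, 4, -9, 7, -1, -6
Mean of differences = -1.0000
Numerator Σ(Δy_t−Δȳ)(Δy_{t+1}−Δȳ) = -133.0000
Denominator Σ(Δy_t−Δȳ)² = 292.0000
r_1(Δy) = -133.0000 / 292.0000 = -0.455

-0.455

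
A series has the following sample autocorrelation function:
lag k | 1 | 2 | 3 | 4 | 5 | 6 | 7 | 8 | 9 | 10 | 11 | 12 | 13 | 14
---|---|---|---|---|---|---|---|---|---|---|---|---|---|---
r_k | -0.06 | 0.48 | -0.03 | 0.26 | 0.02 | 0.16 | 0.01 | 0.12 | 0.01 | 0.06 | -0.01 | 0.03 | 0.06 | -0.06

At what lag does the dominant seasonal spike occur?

The largest autocorrelation is r_2 = 0.48, with weaker echoes at lags 4 (0.26) and 6 (0.16); the remaining lags stay at or below 0.12.
The dominant spike at lag 2 indicates a seasonal period of 2.

2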